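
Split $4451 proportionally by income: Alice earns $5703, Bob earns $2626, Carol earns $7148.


Total income = 5703 + 2626 + 7148 = $15477
Alice: $4451 × 5703/15477 = $1640.11
Bob: $4451 × 2626/15477 = $755.21
Carol: $4451 × 7148/15477 = $2055.68
= Alice: $1640.11, Bob: $755.21, Carol: $2055.68

Alice: $1640.11, Bob: $755.21, Carol: $2055.68


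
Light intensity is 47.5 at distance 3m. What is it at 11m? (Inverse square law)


I₁d₁² = I₂d₂²
I₂ = I₁ × (d₁/d₂)²
= 47.5 × (3/11)²
= 47.5 × 9/121
= 427.5/121
≈ 3.5331

3.5331


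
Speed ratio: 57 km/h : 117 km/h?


Ratio = 57:117
GCD = 3
Simplified = 19:39
Time ratio (same distance) = 39:19
Speed ratio = 19:39

19:39


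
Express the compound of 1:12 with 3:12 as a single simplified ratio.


Compound ratio = (1×3) : (12×12)
= 3:144
GCD = 3
= 1:48

1:48


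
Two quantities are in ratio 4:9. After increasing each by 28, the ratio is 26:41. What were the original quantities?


Let A = 4k, B = 9k.
(4k + 28) / (9k + 28) = 26/41
Cross-multiply: 41(4k + 28) = 26(9k + 28)
164k + 1148 = 234k + 728
164k - 234k = 728 - 1148
-70k = -420
k = -420/-70 = 6
A = 4×6 = 24, B = 9×6 = 54
= A = 24, B = 54

A = 24, B = 54


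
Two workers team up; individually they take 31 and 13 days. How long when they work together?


Rate of A = 1/31 per day
Rate of B = 1/13 per day
Combined rate = 1/31 + 1/13 = 44/403 ≈ 0.1092 per day
Days = 1 / combined rate = 403/44
≈ 9.16 days

9.16 days


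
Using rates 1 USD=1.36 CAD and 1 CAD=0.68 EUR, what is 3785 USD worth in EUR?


Step 1: 3785 USD × 1.36 = 5147.60 CAD
Step 2: 5147.60 CAD × 0.68 = 3500.37 EUR
Implied rate USD→EUR = 1.36 × 0.68 = 0.9248
= 3500.37 EUR

3500.37 EUR


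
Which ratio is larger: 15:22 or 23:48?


15/22 = 0.6818
23/48 = 0.4792
0.6818 > 0.4792, so 15:22 is greater
= 15:22

15:22


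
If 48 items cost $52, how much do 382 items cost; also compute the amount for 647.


Direct proportion: y/x = constant
k = 52/48 ≈ 1.0833
y at x=382: k × 382 = 52 × 382 / 48 = 19864/48 ≈ 413.83
y at x=647: k × 647 = 52 × 647 / 48 = 33644/48 ≈ 700.92
= 413.83 and 700.92

413.83 and 700.92


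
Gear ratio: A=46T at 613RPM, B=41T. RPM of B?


Gear ratio = 46:41 = 46:41
RPM_B = RPM_A × (teeth_A / teeth_B)
= 613 × (46/41)
= 687.8 RPM

687.8 RPM


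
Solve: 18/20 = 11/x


Cross multiply: 18 × x = 20 × 11
18x = 220
x = 220 / 18
= 12.22

12.22


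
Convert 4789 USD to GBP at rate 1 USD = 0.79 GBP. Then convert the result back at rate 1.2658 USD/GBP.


Amount × rate = 4789 × 0.79 = 3783.31 GBP
Round-trip: 3783.31 × 1.2658 = 4788.91 USD
= 3783.31 GBP, then 4788.91 USD

3783.31 GBP, then 4788.91 USD


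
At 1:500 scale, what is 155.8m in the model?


Model size = real / scale
= 155.8 / 500
= 0.3116 m

0.3116 m


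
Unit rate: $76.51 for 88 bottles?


Unit rate = total / quantity
= 76.51 / 88
= $0.87 per unit

$0.87 per unit


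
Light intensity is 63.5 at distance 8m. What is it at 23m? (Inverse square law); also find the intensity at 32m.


I₁d₁² = I₂d₂²
I at 23m = 63.5 × (8/23)² = 63.5 × 64/529 = 4064/529 ≈ 7.6824
I at 32m = 63.5 × (8/32)² = 63.5 × 64/1024 = 4064/1024 ≈ 3.9688
= 7.6824 and 3.9688

7.6824 and 3.9688


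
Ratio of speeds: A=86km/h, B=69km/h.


Ratio = 86:69
GCD = 1
Simplified = 86:69
Time ratio (same distance) = 69:86
Speed ratio = 86:69

86:69


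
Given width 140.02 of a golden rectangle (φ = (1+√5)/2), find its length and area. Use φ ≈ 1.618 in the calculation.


φ = (1 + √5) / 2 ≈ 1.618
Length = width × φ = 140.02 × 1.618 = 226.55236
≈ 226.55
Area = width × length = 140.02 × 226.55236 = 31721.8614472 ≈ 31721.86
= Length: 226.55, Area: 31721.86

Length: 226.55, Area: 31721.86


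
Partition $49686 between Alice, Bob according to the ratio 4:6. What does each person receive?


Total parts = 4 + 6 = 10
Alice: 49686 × 4/10 = 19874.40
Bob: 49686 × 6/10 = 29811.60
= Alice: $19874.40, Bob: $29811.60

Alice: $19874.40, Bob: $29811.60


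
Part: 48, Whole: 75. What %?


Percentage = (part / whole) × 100
= (48 / 75) × 100
= 64.00%

64.00%


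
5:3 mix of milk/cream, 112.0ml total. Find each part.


Total parts = 5 + 3 = 8
milk: 112.0 × 5/8 = 70.0ml
cream: 112.0 × 3/8 = 42.0ml
= 70.0ml and 42.0ml

70.0ml and 42.0ml


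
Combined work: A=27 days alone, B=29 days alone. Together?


Rate of A = 1/27 per day
Rate of B = 1/29 per day
Combined rate = 1/27 + 1/29 = 56/783 ≈ 0.0715 per day
Days = 1 / combined rate = 783/56
≈ 13.98 days

13.98 days


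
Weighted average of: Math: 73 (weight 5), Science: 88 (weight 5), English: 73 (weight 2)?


Numerator = 73×5 + 88×5 + 73×2
= 365 + 440 + 146
= 951
Total weight = 12
Weighted avg = 951/12
= 79.25

79.25


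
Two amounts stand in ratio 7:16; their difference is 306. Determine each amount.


Let A = 7k, B = 16k.
16k - 7k = 306
9k = 306 → k = 306/9 = 34
A = 7×34 = 238, B = 16×34 = 544
= A = 238, B = 544

A = 238, B = 544


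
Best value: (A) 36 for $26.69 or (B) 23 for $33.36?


Deal A: $26.69/36 = $0.7414/unit
Deal B: $33.36/23 = $1.4504/unit
A is cheaper per unit
= Deal A

Deal A


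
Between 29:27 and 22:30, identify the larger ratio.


29/27 = 1.0741
22/30 = 0.7333
1.0741 > 0.7333, so 29:27 is greater
= 29:27

29:27


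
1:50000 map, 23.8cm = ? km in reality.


Real distance = map distance × scale
= 23.8cm × 50000
= 1190000 cm = 11900.0 m
= 11.900 km

11.900 km


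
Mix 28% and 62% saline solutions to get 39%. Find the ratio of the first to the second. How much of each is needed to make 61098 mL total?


Let x parts of 28% mix with y parts of 62%.
28x + 62y = 39(x + y)
28x + 62y = 39x + 39y
x(28 - 39) = y(39 - 62)
x/y = (62 - 39)/(39 - 28) = 23/11
Simplify: 23:11
Total parts = 34; one part = 61098/34 = 1797.00 mL
28% solution: 23×1797.00 = 41331.00 mL
62% solution: 11×1797.00 = 19767.00 mL
= ratio 23:11; 41331.00 mL and 19767.00 mL

ratio 23:11; 41331.00 mL and 19767.00 mL


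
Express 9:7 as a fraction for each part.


Total parts = 9 + 7 = 16
First part: 9/16 = 9/16
Second part: 7/16 = 7/16
= 9/16 and 7/16

9/16 and 7/16


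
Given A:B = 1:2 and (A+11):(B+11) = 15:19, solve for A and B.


Let A = 1k, B = 2k.
(1k + 11) / (2k + 11) = 15/19
Cross-multiply: 19(1k + 11) = 15(2k + 11)
19k + 209 = 30k + 165
19k - 30k = 165 - 209
-11k = -44
k = -44/-11 = 4
A = 1×4 = 4, B = 2×4 = 8
= A = 4, B = 8

A = 4, B = 8


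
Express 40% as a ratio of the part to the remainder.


40% means 40 parts out of 100; remainder = 60
Part : remainder = 40:60
GCD = 20
= 2:3

2:3


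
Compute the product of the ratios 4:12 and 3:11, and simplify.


Compound ratio = (4×3) : (12×11)
= 12:132
GCD = 12
= 1:11

1:11


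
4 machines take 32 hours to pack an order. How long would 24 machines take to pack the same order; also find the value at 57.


Inverse proportion: x × y = constant
k = 4 × 32 = 128
At x=24: k/24 = 5.33
At x=57: k/57 = 2.25
= 5.33 and 2.25

5.33 and 2.25


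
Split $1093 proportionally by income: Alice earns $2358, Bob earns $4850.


Total income = 2358 + 4850 = $7208
Alice: $1093 × 2358/7208 = $357.56
Bob: $1093 × 4850/7208 = $735.44
= Alice: $357.56, Bob: $735.44

Alice: $357.56, Bob: $735.44


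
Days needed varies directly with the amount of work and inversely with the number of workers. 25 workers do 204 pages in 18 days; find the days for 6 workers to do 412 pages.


Days ∝ work / workers, so d₂ = d₁ × (m₁/m₂) × (w₂/w₁)
Workers factor (inverse): 25/6 ≈ 4.1667
Work factor (direct): 412/204 ≈ 2.0196
d₂ = 18 × 25/6 × 412/204 = (18 × 25 × 412) / (6 × 204) = 185400/1224
≈ 151.47 days

151.47 days


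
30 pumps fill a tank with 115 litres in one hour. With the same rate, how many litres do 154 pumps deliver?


Direct proportion: y/x = constant
k = 115/30 ≈ 3.8333
y₂ = k × 154 = 115 × 154 / 30 = 17710/30
≈ 590.33

590.33


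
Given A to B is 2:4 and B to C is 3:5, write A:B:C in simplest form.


Match B: multiply A:B by 3 → 6:12
Multiply B:C by 4 → 12:20
Combined: 6:12:20
GCD = 2
= 3:6:10

3:6:10


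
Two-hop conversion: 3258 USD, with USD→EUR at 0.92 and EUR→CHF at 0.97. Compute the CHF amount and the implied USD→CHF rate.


Step 1: 3258 USD × 0.92 = 2997.36 EUR
Step 2: 2997.36 EUR × 0.97 = 2907.44 CHF
Implied rate USD→CHF = 0.92 × 0.97 = 0.8924
= 2907.44 CHF; implied rate 0.8924 CHF/USD

2907.44 CHF; implied rate 0.8924 CHF/USD


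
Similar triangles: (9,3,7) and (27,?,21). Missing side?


Scale factor = 27/9 = 3
Missing side = 3 × 3
= 9.0

9.0


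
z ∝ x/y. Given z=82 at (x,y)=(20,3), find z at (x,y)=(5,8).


z = k·x/y
Solve for k using the known point: k = z·y/x = 82×3/20 = 246/20 = 12.3000
Now evaluate at x=5, y=8:
z = k × 5 / 8 = (246 × 5) / (20 × 8) = 1230/160
= 7.6875

7.6875


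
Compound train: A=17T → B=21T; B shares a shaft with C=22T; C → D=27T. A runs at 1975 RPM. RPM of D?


Stage 1: RPM_B = RPM_A × t_A/t_B = 1975 × 17/21 = 33575/21 ≈ 1598.81
B and C share a shaft → RPM_C = RPM_B
Stage 2: RPM_D = RPM_C × t_C/t_D = RPM_A × (t_A×t_C)/(t_B×t_D)
Overall ratio = (17×22)/(21×27) = 374/567
RPM_D = 1975 × 374/567 = 738650/567
≈ 1302.73 RPM

1302.73 RPM


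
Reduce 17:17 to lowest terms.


GCD(17, 17) = 17
17/17 : 17/17
= 1:1

1:1


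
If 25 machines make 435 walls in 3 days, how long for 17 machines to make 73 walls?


Days ∝ work / workers, so d₂ = d₁ × (m₁/m₂) × (w₂/w₁)
Workers factor (inverse): 25/17 ≈ 1.4706
Work factor (direct): 73/435 ≈ 0.1678
d₂ = 3 × 25/17 × 73/435 = (3 × 25 × 73) / (17 × 435) = 5475/7395
≈ 0.74 days

0.74 days


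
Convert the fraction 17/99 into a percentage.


Percentage = (part / whole) × 100
= (17 / 99) × 100
≈ 17.17%

17.17%


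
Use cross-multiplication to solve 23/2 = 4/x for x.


Cross multiply: 23 × x = 2 × 4
23x = 8
x = 8 / 23
= 0.35

0.35


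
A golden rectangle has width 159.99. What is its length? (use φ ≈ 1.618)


φ = (1 + √5) / 2 ≈ 1.618
Length = width × φ = 159.99 × 1.618 = 258.86382
≈ 258.86

258.86


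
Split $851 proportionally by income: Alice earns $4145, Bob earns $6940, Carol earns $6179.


Total income = 4145 + 6940 + 6179 = $17264
Alice: $851 × 4145/17264 = $204.32
Bob: $851 × 6940/17264 = $342.10
Carol: $851 × 6179/17264 = $304.58
= Alice: $204.32, Bob: $342.10, Carol: $304.58

Alice: $204.32, Bob: $342.10, Carol: $304.58


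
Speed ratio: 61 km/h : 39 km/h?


Ratio = 61:39
GCD = 1
Simplified = 61:39
Time ratio (same distance) = 39:61
Speed ratio = 61:39

61:39


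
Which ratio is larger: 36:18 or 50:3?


36/18 = 2.0000
50/3 = 16.6667
2.0000 < 16.6667, so 36:18 is less
= 50:3

50:3


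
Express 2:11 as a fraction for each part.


Total parts = 2 + 11 = 13
First part: 2/13 = 2/13
Second part: 11/13 = 11/13
= 2/13 and 11/13

2/13 and 11/13


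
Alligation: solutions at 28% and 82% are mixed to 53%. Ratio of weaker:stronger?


Let x parts of 28% mix with y parts of 82%.
28x + 82y = 53(x + y)
28x + 82y = 53x + 53y
x(28 - 53) = y(53 - 82)
x/y = (82 - 53)/(53 - 28) = 29/25
Simplify: 29:25
= 29:25

29:25


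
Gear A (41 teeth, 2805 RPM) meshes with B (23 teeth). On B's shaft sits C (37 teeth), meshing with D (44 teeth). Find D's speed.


Stage 1: RPM_B = RPM_A × t_A/t_B = 2805 × 41/23 = 115005/23 ≈ 5000.22
B and C share a shaft → RPM_C = RPM_B
Stage 2: RPM_D = RPM_C × t_C/t_D = RPM_A × (t_A×t_C)/(t_B×t_D)
Overall ratio = (41×37)/(23×44) = 1517/1012
RPM_D = 2805 × 1517/1012 = 4255185/1012
≈ 4204.73 RPM

4204.73 RPM


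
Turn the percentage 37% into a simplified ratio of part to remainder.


37% means 37 parts out of 100; remainder = 63
Part : remainder = 37:63
GCD = 1
= 37:63

37:63


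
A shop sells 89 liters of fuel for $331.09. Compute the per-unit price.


Unit rate = total / quantity
= 331.09 / 89
= $3.72 per unit

$3.72 per unit


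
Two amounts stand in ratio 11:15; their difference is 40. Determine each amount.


Let A = 11k, B = 15k.
15k - 11k = 40
4k = 40 → k = 40/4 = 10
A = 11×10 = 110, B = 15×10 = 150
= A = 110, B = 150

A = 110, B = 150


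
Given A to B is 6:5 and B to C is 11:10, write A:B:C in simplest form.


Match B: multiply A:B by 11 → 66:55
Multiply B:C by 5 → 55:50
Combined: 66:55:50
GCD = 1
= 66:55:50

66:55:50


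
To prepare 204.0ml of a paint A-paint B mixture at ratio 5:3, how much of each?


Total parts = 5 + 3 = 8
paint A: 204.0 × 5/8 = 127.5ml
paint B: 204.0 × 3/8 = 76.5ml
= 127.5ml and 76.5ml

127.5ml and 76.5ml


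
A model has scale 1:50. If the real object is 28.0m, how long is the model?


Model size = real / scale
= 28.0 / 50
= 0.5600 m

0.5600 m


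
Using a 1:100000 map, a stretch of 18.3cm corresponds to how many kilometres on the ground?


Real distance = map distance × scale
= 18.3cm × 100000
= 1830000 cm = 18300.0 m
= 18.300 km

18.300 km


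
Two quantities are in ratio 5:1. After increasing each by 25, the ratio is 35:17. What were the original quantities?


Let A = 5k, B = 1k.
(5k + 25) / (1k + 25) = 35/17
Cross-multiply: 17(5k + 25) = 35(1k + 25)
85k + 425 = 35k + 875
85k - 35k = 875 - 425
50k = 450
k = 450/50 = 9
A = 5×9 = 45, B = 1×9 = 9
= A = 45, B = 9

A = 45, B = 9


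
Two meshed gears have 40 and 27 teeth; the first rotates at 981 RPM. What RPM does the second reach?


Gear ratio = 40:27 = 40:27
RPM_B = RPM_A × (teeth_A / teeth_B)
= 981 × (40/27)
= 1453.3 RPM

1453.3 RPM


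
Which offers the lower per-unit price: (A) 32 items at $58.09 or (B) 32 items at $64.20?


Deal A: $58.09/32 = $1.8153/unit
Deal B: $64.20/32 = $2.0063/unit
A is cheaper per unit
= Deal A

Deal A


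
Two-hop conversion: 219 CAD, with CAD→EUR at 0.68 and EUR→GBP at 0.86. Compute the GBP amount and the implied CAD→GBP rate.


Step 1: 219 CAD × 0.68 = 148.92 EUR
Step 2: 148.92 EUR × 0.86 = 128.07 GBP
Implied rate CAD→GBP = 0.68 × 0.86 = 0.5848
= 128.07 GBP; implied rate 0.5848 GBP/CAD

128.07 GBP; implied rate 0.5848 GBP/CAD


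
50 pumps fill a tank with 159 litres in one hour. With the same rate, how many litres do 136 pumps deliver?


Direct proportion: y/x = constant
k = 159/50 = 3.1800
y₂ = k × 136 = 159 × 136 / 50 = 21624/50
= 432.48

432.48


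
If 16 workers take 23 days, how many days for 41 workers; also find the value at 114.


Inverse proportion: x × y = constant
k = 16 × 23 = 368
At x=41: k/41 = 8.98
At x=114: k/114 = 3.23
= 8.98 and 3.23

8.98 and 3.23


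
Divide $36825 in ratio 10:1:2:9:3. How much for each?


Total parts = 10 + 1 + 2 + 9 + 3 = 25
Part 1: 36825 × 10/25 = 14730.00
Part 2: 36825 × 1/25 = 1473.00
Part 3: 36825 × 2/25 = 2946.00
Part 4: 36825 × 9/25 = 13257.00
Part 5: 36825 × 3/25 = 4419.00
= Part 1: $14730.00, Part 2: $1473.00, Part 3: $2946.00, Part 4: $13257.00, Part 5: $4419.00

Part 1: $14730.00, Part 2: $1473.00, Part 3: $2946.00, Part 4: $13257.00, Part 5: $4419.00


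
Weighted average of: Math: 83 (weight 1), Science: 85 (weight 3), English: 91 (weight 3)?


Numerator = 83×1 + 85×3 + 91×3
= 83 + 255 + 273
= 611
Total weight = 7
Weighted avg = 611/7
= 87.29

87.29


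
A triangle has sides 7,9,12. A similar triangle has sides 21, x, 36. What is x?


Scale factor = 21/7 = 3
Missing side = 9 × 3
= 27.0

27.0


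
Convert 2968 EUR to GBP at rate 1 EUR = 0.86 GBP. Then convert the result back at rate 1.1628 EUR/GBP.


Amount × rate = 2968 × 0.86 = 2552.48 GBP
Round-trip: 2552.48 × 1.1628 = 2968.02 EUR
= 2552.48 GBP, then 2968.02 EUR

2552.48 GBP, then 2968.02 EUR


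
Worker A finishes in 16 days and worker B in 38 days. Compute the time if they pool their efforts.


Rate of A = 1/16 per day
Rate of B = 1/38 per day
Combined rate = 1/16 + 1/38 = 54/608 ≈ 0.0888 per day
Days = 1 / combined rate = 608/54
≈ 11.26 days

11.26 days


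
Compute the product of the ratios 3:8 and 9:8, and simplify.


Compound ratio = (3×9) : (8×8)
= 27:64
GCD = 1
= 27:64

27:64


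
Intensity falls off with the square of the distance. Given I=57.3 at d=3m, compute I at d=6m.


I₁d₁² = I₂d₂²
I₂ = I₁ × (d₁/d₂)²
= 57.3 × (3/6)²
= 57.3 × 9/36
= 515.7/36
= 14.3250

14.3250


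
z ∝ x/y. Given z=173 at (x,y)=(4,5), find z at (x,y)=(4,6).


z = k·x/y
Solve for k using the known point: k = z·y/x = 173×5/4 = 865/4 = 216.2500
Now evaluate at x=4, y=6:
z = k × 4 / 6 = (865 × 4) / (4 × 6) = 3460/24
≈ 144.1667

144.1667


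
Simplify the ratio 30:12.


GCD(30, 12) = 6
30/6 : 12/6
= 5:2

5:2


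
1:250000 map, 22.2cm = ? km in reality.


Real distance = map distance × scale
= 22.2cm × 250000
= 5550000 cm = 55500.0 m
= 55.500 km

55.500 km


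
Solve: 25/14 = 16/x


Cross multiply: 25 × x = 14 × 16
25x = 224
x = 224 / 25
= 8.96

8.96


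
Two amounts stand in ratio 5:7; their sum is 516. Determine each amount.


Let A = 5k, B = 7k.
5k + 7k = 516
12k = 516 → k = 516/12 = 43
A = 5×43 = 215, B = 7×43 = 301
= A = 215, B = 301

A = 215, B = 301


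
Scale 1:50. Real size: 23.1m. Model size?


Model size = real / scale
= 23.1 / 50
= 0.4620 m

0.4620 m


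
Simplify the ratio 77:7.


GCD(77, 7) = 7
77/7 : 7/7
= 11:1

11:1


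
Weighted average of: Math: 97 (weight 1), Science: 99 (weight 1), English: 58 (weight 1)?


Numerator = 97×1 + 99×1 + 58×1
= 97 + 99 + 58
= 254
Total weight = 3
Weighted avg = 254/3
= 84.67

84.67


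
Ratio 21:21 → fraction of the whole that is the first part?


Total parts = 21 + 21 = 42
First part: 21/42 = 1/2
= 1/2

1/2


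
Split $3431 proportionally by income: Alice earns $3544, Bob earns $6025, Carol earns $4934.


Total income = 3544 + 6025 + 4934 = $14503
Alice: $3431 × 3544/14503 = $838.41
Bob: $3431 × 6025/14503 = $1425.34
Carol: $3431 × 4934/14503 = $1167.24
= Alice: $838.41, Bob: $1425.34, Carol: $1167.24

Alice: $838.41, Bob: $1425.34, Carol: $1167.24


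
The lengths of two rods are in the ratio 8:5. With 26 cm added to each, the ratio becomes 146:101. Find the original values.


Let A = 8k, B = 5k.
(8k + 26) / (5k + 26) = 146/101
Cross-multiply: 101(8k + 26) = 146(5k + 26)
808k + 2626 = 730k + 3796
808k - 730k = 3796 - 2626
78k = 1170
k = 1170/78 = 15
A = 8×15 = 120, B = 5×15 = 75
= A = 120, B = 75

A = 120, B = 75


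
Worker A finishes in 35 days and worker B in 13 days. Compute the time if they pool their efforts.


Rate of A = 1/35 per day
Rate of B = 1/13 per day
Combined rate = 1/35 + 1/13 = 48/455 ≈ 0.1055 per day
Days = 1 / combined rate = 455/48
≈ 9.48 days

9.48 days


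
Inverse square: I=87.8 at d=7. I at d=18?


I₁d₁² = I₂d₂²
I₂ = I₁ × (d₁/d₂)²
= 87.8 × (7/18)²
= 87.8 × 49/324
= 4302.2/324
≈ 13.2784

13.2784


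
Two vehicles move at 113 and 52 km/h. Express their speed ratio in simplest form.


Ratio = 113:52
GCD = 1
Simplified = 113:52
Time ratio (same distance) = 52:113
Speed ratio = 113:52

113:52


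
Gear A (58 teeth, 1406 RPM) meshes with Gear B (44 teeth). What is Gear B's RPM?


Gear ratio = 58:44 = 29:22
RPM_B = RPM_A × (teeth_A / teeth_B)
= 1406 × (58/44)
= 1853.4 RPM

1853.4 RPM


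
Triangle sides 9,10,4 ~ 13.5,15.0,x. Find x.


Scale factor = 13.5/9 = 1.5
Missing side = 4 × 1.5
= 6.0

6.0


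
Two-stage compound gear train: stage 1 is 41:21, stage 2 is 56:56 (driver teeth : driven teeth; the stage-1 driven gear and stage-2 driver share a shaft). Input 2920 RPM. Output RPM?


Stage 1: RPM_B = RPM_A × t_A/t_B = 2920 × 41/21 = 119720/21 ≈ 5700.95
B and C share a shaft → RPM_C = RPM_B
Stage 2: RPM_D = RPM_C × t_C/t_D = RPM_A × (t_A×t_C)/(t_B×t_D)
Overall ratio = (41×56)/(21×56) = 2296/1176
RPM_D = 2920 × 2296/1176 = 6704320/1176
≈ 5700.95 RPM

5700.95 RPM


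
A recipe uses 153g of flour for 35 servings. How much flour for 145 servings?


Direct proportion: y/x = constant
k = 153/35 ≈ 4.3714
y₂ = k × 145 = 153 × 145 / 35 = 22185/35
≈ 633.86

633.86


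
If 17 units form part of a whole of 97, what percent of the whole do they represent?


Percentage = (part / whole) × 100
= (17 / 97) × 100
≈ 17.53%

17.53%


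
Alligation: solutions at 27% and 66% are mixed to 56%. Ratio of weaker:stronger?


Let x parts of 27% mix with y parts of 66%.
27x + 66y = 56(x + y)
27x + 66y = 56x + 56y
x(27 - 56) = y(56 - 66)
x/y = (66 - 56)/(56 - 27) = 10/29
Simplify: 10:29
= 10:29

10:29


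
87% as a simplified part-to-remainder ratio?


87% means 87 parts out of 100; remainder = 13
Part : remainder = 87:13
GCD = 1
= 87:13

87:13


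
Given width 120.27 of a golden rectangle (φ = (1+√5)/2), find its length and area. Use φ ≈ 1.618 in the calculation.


φ = (1 + √5) / 2 ≈ 1.618
Length = width × φ = 120.27 × 1.618 = 194.59686
≈ 194.60
Area = width × length = 120.27 × 194.59686 = 23404.1643522 ≈ 23404.16
= Length: 194.60, Area: 23404.16

Length: 194.60, Area: 23404.16


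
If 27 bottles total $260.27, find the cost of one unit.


Unit rate = total / quantity
= 260.27 / 27
= $9.64 per unit

$9.64 per unit


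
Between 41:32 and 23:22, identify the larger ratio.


41/32 = 1.2812
23/22 = 1.0455
1.2812 > 1.0455, so 41:32 is greater
= 41:32

41:32


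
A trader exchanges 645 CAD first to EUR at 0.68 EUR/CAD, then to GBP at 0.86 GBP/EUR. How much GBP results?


Step 1: 645 CAD × 0.68 = 438.60 EUR
Step 2: 438.60 EUR × 0.86 = 377.20 GBP
Implied rate CAD→GBP = 0.68 × 0.86 = 0.5848
= 377.20 GBP

377.20 GBP


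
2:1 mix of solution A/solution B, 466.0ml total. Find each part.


Total parts = 2 + 1 = 3
solution A: 466.0 × 2/3 = 310.7ml
solution B: 466.0 × 1/3 = 155.3ml
= 310.7ml and 155.3ml

310.7ml and 155.3ml


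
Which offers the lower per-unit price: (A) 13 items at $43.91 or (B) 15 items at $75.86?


Deal A: $43.91/13 = $3.3777/unit
Deal B: $75.86/15 = $5.0573/unit
A is cheaper per unit
= Deal A

Deal A


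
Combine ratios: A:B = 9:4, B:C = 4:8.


Match B: multiply A:B by 4 → 36:16
Multiply B:C by 4 → 16:32
Combined: 36:16:32
GCD = 4
= 9:4:8

9:4:8


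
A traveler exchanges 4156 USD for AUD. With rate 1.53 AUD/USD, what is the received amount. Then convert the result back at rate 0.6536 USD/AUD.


Amount × rate = 4156 × 1.53 = 6358.68 AUD
Round-trip: 6358.68 × 0.6536 = 4156.03 USD
= 6358.68 AUD, then 4156.03 USD

6358.68 AUD, then 4156.03 USD


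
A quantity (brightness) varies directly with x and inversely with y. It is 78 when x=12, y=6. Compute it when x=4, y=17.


z = k·x/y
Solve for k using the known point: k = z·y/x = 78×6/12 = 468/12 = 39.0000
Now evaluate at x=4, y=17:
z = k × 4 / 17 = (468 × 4) / (12 × 17) = 1872/204
≈ 9.1765

9.1765


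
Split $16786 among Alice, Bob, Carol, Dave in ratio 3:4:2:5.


Total parts = 3 + 4 + 2 + 5 = 14
Alice: 16786 × 3/14 = 3597.00
Bob: 16786 × 4/14 = 4796.00
Carol: 16786 × 2/14 = 2398.00
Dave: 16786 × 5/14 = 5995.00
= Alice: $3597.00, Bob: $4796.00, Carol: $2398.00, Dave: $5995.00

Alice: $3597.00, Bob: $4796.00, Carol: $2398.00, Dave: $5995.00


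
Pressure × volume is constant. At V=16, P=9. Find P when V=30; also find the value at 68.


Inverse proportion: x × y = constant
k = 16 × 9 = 144
At x=30: k/30 = 4.80
At x=68: k/68 = 2.12
= 4.80 and 2.12

4.80 and 2.12


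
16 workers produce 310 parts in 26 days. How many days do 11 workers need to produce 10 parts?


Days ∝ work / workers, so d₂ = d₁ × (m₁/m₂) × (w₂/w₁)
Workers factor (inverse): 16/11 ≈ 1.4545
Work factor (direct): 10/310 ≈ 0.0323
d₂ = 26 × 16/11 × 10/310 = (26 × 16 × 10) / (11 × 310) = 4160/3410
≈ 1.22 days

1.22 days


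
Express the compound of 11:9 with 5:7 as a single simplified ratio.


Compound ratio = (11×5) : (9×7)
= 55:63
GCD = 1
= 55:63

55:63


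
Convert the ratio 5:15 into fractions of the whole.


Total parts = 5 + 15 = 20
First part: 5/20 = 1/4
Second part: 15/20 = 3/4
= 1/4 and 3/4

1/4 and 3/4


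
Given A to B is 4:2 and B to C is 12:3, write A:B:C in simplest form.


Match B: multiply A:B by 12 → 48:24
Multiply B:C by 2 → 24:6
Combined: 48:24:6
GCD = 6
= 8:4:1

8:4:1


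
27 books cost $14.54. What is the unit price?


Unit rate = total / quantity
= 14.54 / 27
= $0.54 per unit

$0.54 per unit


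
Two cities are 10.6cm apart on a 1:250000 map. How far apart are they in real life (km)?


Real distance = map distance × scale
= 10.6cm × 250000
= 2650000 cm = 26500.0 m
= 26.500 km

26.500 km


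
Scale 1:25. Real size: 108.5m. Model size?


Model size = real / scale
= 108.5 / 25
= 4.3400 m

4.3400 m


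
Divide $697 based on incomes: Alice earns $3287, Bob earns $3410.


Total income = 3287 + 3410 = $6697
Alice: $697 × 3287/6697 = $342.10
Bob: $697 × 3410/6697 = $354.90
= Alice: $342.10, Bob: $354.90

Alice: $342.10, Bob: $354.90


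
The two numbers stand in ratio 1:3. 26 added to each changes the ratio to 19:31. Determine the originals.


Let A = 1k, B = 3k.
(1k + 26) / (3k + 26) = 19/31
Cross-multiply: 31(1k + 26) = 19(3k + 26)
31k + 806 = 57k + 494
31k - 57k = 494 - 806
-26k = -312
k = -312/-26 = 12
A = 1×12 = 12, B = 3×12 = 36
= A = 12, B = 36

A = 12, B = 36


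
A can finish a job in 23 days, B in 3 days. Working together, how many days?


Rate of A = 1/23 per day
Rate of B = 1/3 per day
Combined rate = 1/23 + 1/3 = 26/69 ≈ 0.3768 per day
Days = 1 / combined rate = 69/26
≈ 2.65 days

2.65 days


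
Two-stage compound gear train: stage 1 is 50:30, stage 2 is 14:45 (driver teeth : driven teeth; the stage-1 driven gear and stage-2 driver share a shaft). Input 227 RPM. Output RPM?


Stage 1: RPM_B = RPM_A × t_A/t_B = 227 × 50/30 = 11350/30 ≈ 378.33
B and C share a shaft → RPM_C = RPM_B
Stage 2: RPM_D = RPM_C × t_C/t_D = RPM_A × (t_A×t_C)/(t_B×t_D)
Overall ratio = (50×14)/(30×45) = 700/1350
RPM_D = 227 × 700/1350 = 158900/1350
≈ 117.70 RPM

117.70 RPM


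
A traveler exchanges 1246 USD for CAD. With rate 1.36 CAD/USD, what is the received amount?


Amount × rate = 1246 × 1.36
= 1694.56 CAD

1694.56 CAD


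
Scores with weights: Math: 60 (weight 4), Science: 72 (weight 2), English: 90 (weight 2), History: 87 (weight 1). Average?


Numerator = 60×4 + 72×2 + 90×2 + 87×1
= 240 + 144 + 180 + 87
= 651
Total weight = 9
Weighted avg = 651/9
= 72.33

72.33


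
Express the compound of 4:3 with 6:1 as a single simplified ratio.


Compound ratio = (4×6) : (3×1)
= 24:3
GCD = 3
= 8:1

8:1


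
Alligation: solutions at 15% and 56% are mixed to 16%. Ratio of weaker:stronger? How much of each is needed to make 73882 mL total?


Let x parts of 15% mix with y parts of 56%.
15x + 56y = 16(x + y)
15x + 56y = 16x + 16y
x(15 - 16) = y(16 - 56)
x/y = (56 - 16)/(16 - 15) = 40/1
Simplify: 40:1
Total parts = 41; one part = 73882/41 = 1802.00 mL
15% solution: 40×1802.00 = 72080.00 mL
56% solution: 1×1802.00 = 1802.00 mL
= ratio 40:1; 72080.00 mL and 1802.00 mL

ratio 40:1; 72080.00 mL and 1802.00 mL


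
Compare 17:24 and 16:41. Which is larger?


17/24 = 0.7083
16/41 = 0.3902
0.7083 > 0.3902, so 17:24 is greater
= 17:24

17:24


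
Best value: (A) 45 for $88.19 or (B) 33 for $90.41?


Deal A: $88.19/45 = $1.9598/unit
Deal B: $90.41/33 = $2.7397/unit
A is cheaper per unit
= Deal A

Deal A


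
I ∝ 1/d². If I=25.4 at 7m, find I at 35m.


I₁d₁² = I₂d₂²
I₂ = I₁ × (d₁/d₂)²
= 25.4 × (7/35)²
= 25.4 × 49/1225
= 1244.6/1225
= 1.0160

1.0160


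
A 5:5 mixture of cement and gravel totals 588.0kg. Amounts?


Total parts = 5 + 5 = 10
cement: 588.0 × 5/10 = 294.0kg
gravel: 588.0 × 5/10 = 294.0kg
= 294.0kg and 294.0kg

294.0kg and 294.0kg


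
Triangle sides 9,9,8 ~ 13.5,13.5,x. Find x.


Scale factor = 13.5/9 = 1.5
Missing side = 8 × 1.5
= 12.0

12.0


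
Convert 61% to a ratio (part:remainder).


61% means 61 parts out of 100; remainder = 39
Part : remainder = 61:39
GCD = 1
= 61:39

61:39


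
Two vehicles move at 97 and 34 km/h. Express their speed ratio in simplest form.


Ratio = 97:34
GCD = 1
Simplified = 97:34
Time ratio (same distance) = 34:97
Speed ratio = 97:34

97:34


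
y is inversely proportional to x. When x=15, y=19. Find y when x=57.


Inverse proportion: x × y = constant
k = 15 × 19 = 285
y₂ = k / 57 = 285 / 57
= 5.00

5.00


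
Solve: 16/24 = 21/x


Cross multiply: 16 × x = 24 × 21
16x = 504
x = 504 / 16
= 31.50

31.50


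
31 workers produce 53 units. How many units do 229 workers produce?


Direct proportion: y/x = constant
k = 53/31 ≈ 1.7097
y₂ = k × 229 = 53 × 229 / 31 = 12137/31
≈ 391.52

391.52


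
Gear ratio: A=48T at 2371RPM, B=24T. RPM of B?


Gear ratio = 48:24 = 2:1
RPM_B = RPM_A × (teeth_A / teeth_B)
= 2371 × (48/24)
= 4742.0 RPM

4742.0 RPM


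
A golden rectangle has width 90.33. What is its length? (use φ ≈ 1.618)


φ = (1 + √5) / 2 ≈ 1.618
Length = width × φ = 90.33 × 1.618 = 146.15394
≈ 146.15

146.15


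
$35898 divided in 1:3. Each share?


Total parts = 1 + 3 = 4
Part 1: 35898 × 1/4 = 8974.50
Part 2: 35898 × 3/4 = 26923.50
= Part 1: $8974.50, Part 2: $26923.50

Part 1: $8974.50, Part 2: $26923.50


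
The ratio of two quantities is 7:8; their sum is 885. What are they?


Let A = 7k, B = 8k.
7k + 8k = 885
15k = 885 → k = 885/15 = 59
A = 7×59 = 413, B = 8×59 = 472
= A = 413, B = 472

A = 413, B = 472


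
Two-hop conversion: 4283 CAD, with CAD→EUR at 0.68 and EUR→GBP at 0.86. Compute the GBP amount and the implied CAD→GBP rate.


Step 1: 4283 CAD × 0.68 = 2912.44 EUR
Step 2: 2912.44 EUR × 0.86 = 2504.70 GBP
Implied rate CAD→GBP = 0.68 × 0.86 = 0.5848
= 2504.70 GBP; implied rate 0.5848 GBP/CAD

2504.70 GBP; implied rate 0.5848 GBP/CAD


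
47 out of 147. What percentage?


Percentage = (part / whole) × 100
= (47 / 147) × 100
≈ 31.97%

31.97%


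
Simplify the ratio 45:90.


GCD(45, 90) = 45
45/45 : 90/45
= 1:2

1:2


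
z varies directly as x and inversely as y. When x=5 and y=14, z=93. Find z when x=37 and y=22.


z = k·x/y
Solve for k using the known point: k = z·y/x = 93×14/5 = 1302/5 = 260.4000
Now evaluate at x=37, y=22:
z = k × 37 / 22 = (1302 × 37) / (5 × 22) = 48174/110
≈ 437.9455

437.9455


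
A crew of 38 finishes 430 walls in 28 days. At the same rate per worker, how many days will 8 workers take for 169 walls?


Days ∝ work / workers, so d₂ = d₁ × (m₁/m₂) × (w₂/w₁)
Workers factor (inverse): 38/8 = 4.7500
Work factor (direct): 169/430 ≈ 0.3930
d₂ = 28 × 38/8 × 169/430 = (28 × 38 × 169) / (8 × 430) = 179816/3440
≈ 52.27 days

52.27 days


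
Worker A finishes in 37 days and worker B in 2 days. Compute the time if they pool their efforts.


Rate of A = 1/37 per day
Rate of B = 1/2 per day
Combined rate = 1/37 + 1/2 = 39/74 ≈ 0.5270 per day
Days = 1 / combined rate = 74/39
≈ 1.90 days

1.90 days


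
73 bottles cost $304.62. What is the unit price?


Unit rate = total / quantity
= 304.62 / 73
= $4.17 per unit

$4.17 per unit


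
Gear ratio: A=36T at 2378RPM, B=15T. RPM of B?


Gear ratio = 36:15 = 12:5
RPM_B = RPM_A × (teeth_A / teeth_B)
= 2378 × (36/15)
= 5707.2 RPM

5707.2 RPM


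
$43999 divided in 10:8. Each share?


Total parts = 10 + 8 = 18
Part 1: 43999 × 10/18 = 24443.89
Part 2: 43999 × 8/18 = 19555.11
= Part 1: $24443.89, Part 2: $19555.11

Part 1: $24443.89, Part 2: $19555.11


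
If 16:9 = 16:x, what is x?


Cross multiply: 16 × x = 9 × 16
16x = 144
x = 144 / 16
= 9.00

9.00


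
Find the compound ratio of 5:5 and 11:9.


Compound ratio = (5×11) : (5×9)
= 55:45
GCD = 5
= 11:9

11:9


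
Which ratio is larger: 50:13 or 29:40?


50/13 = 3.8462
29/40 = 0.7250
3.8462 > 0.7250, so 50:13 is greater
= 50:13

50:13


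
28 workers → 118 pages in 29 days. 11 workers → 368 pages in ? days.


Days ∝ work / workers, so d₂ = d₁ × (m₁/m₂) × (w₂/w₁)
Workers factor (inverse): 28/11 ≈ 2.5455
Work factor (direct): 368/118 ≈ 3.1186
d₂ = 29 × 28/11 × 368/118 = (29 × 28 × 368) / (11 × 118) = 298816/1298
≈ 230.21 days

230.21 days


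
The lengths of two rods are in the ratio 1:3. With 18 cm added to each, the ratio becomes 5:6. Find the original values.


Let A = 1k, B = 3k.
(1k + 18) / (3k + 18) = 5/6
Cross-multiply: 6(1k + 18) = 5(3k + 18)
6k + 108 = 15k + 90
6k - 15k = 90 - 108
-9k = -18
k = -18/-9 = 2
A = 1×2 = 2, B = 3×2 = 6
= A = 2, B = 6

A = 2, B = 6


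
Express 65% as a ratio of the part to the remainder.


65% means 65 parts out of 100; remainder = 35
Part : remainder = 65:35
GCD = 5
= 13:7

13:7


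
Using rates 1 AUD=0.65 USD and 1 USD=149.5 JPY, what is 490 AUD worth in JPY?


Step 1: 490 AUD × 0.65 = 318.50 USD
Step 2: 318.50 USD × 149.5 = 47615.75 JPY
Implied rate AUD→JPY = 0.65 × 149.5 = 97.1750
= 47615.75 JPY

47615.75 JPY


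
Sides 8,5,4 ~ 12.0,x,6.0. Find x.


Scale factor = 12.0/8 = 1.5
Missing side = 5 × 1.5
= 7.5

7.5


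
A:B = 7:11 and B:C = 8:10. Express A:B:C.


Match B: multiply A:B by 8 → 56:88
Multiply B:C by 11 → 88:110
Combined: 56:88:110
GCD = 2
= 28:44:55

28:44:55


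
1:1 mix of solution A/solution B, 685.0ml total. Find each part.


Total parts = 1 + 1 = 2
solution A: 685.0 × 1/2 = 342.5ml
solution B: 685.0 × 1/2 = 342.5ml
= 342.5ml and 342.5ml

342.5ml and 342.5ml


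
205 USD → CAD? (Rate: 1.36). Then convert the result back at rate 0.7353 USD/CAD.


Amount × rate = 205 × 1.36 = 278.80 CAD
Round-trip: 278.80 × 0.7353 = 205.00 USD
= 278.80 CAD, then 205.00 USD

278.80 CAD, then 205.00 USD


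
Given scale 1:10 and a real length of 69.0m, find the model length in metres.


Model size = real / scale
= 69.0 / 10
= 6.9000 m

6.9000 m


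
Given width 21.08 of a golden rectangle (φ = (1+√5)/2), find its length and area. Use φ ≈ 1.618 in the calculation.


φ = (1 + √5) / 2 ≈ 1.618
Length = width × φ = 21.08 × 1.618 = 34.10744
≈ 34.11
Area = width × length = 21.08 × 34.10744 = 718.9848352 ≈ 718.98
= Length: 34.11, Area: 718.98

Length: 34.11, Area: 718.98


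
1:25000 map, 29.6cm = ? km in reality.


Real distance = map distance × scale
= 29.6cm × 25000
= 740000 cm = 7400.0 m
= 7.400 km

7.400 km


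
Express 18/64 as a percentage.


Percentage = (part / whole) × 100
= (18 / 64) × 100
≈ 28.13%

28.13%


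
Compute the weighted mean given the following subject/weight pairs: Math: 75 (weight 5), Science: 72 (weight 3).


Numerator = 75×5 + 72×3
= 375 + 216
= 591
Total weight = 8
Weighted avg = 591/8
= 73.88

73.88


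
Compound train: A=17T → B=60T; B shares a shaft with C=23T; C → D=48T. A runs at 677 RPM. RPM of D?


Stage 1: RPM_B = RPM_A × t_A/t_B = 677 × 17/60 = 11509/60 ≈ 191.82
B and C share a shaft → RPM_C = RPM_B
Stage 2: RPM_D = RPM_C × t_C/t_D = RPM_A × (t_A×t_C)/(t_B×t_D)
Overall ratio = (17×23)/(60×48) = 391/2880
RPM_D = 677 × 391/2880 = 264707/2880
≈ 91.91 RPM

91.91 RPM


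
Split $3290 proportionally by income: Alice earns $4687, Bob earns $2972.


Total income = 4687 + 2972 = $7659
Alice: $3290 × 4687/7659 = $2013.35
Bob: $3290 × 2972/7659 = $1276.65
= Alice: $2013.35, Bob: $1276.65

Alice: $2013.35, Bob: $1276.65


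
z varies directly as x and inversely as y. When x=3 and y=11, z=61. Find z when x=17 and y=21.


z = k·x/y
Solve for k using the known point: k = z·y/x = 61×11/3 = 671/3 ≈ 223.6667
Now evaluate at x=17, y=21:
z = k × 17 / 21 = (671 × 17) / (3 × 21) = 11407/63
≈ 181.0635

181.0635


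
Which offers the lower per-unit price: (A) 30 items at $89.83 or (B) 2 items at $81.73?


Deal A: $89.83/30 = $2.9943/unit
Deal B: $81.73/2 = $40.8650/unit
A is cheaper per unit
= Deal A

Deal A


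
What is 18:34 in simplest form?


GCD(18, 34) = 2
18/2 : 34/2
= 9:17

9:17


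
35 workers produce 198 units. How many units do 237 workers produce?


Direct proportion: y/x = constant
k = 198/35 ≈ 5.6571
y₂ = k × 237 = 198 × 237 / 35 = 46926/35
≈ 1340.74

1340.74


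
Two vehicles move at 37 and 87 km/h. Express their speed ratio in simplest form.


Ratio = 37:87
GCD = 1
Simplified = 37:87
Time ratio (same distance) = 87:37
Speed ratio = 37:87

37:87


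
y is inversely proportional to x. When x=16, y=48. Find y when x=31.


Inverse proportion: x × y = constant
k = 16 × 48 = 768
y₂ = k / 31 = 768 / 31
= 24.77

24.77


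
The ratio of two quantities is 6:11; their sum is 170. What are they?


Let A = 6k, B = 11k.
6k + 11k = 170
17k = 170 → k = 170/17 = 10
A = 6×10 = 60, B = 11×10 = 110
= A = 60, B = 110

A = 60, B = 110


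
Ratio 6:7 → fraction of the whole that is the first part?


Total parts = 6 + 7 = 13
First part: 6/13 = 6/13
= 6/13

6/13


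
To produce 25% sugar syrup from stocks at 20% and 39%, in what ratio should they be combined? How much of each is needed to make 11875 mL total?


Let x parts of 20% mix with y parts of 39%.
20x + 39y = 25(x + y)
20x + 39y = 25x + 25y
x(20 - 25) = y(25 - 39)
x/y = (39 - 25)/(25 - 20) = 14/5
Simplify: 14:5
Total parts = 19; one part = 11875/19 = 625.00 mL
20% solution: 14×625.00 = 8750.00 mL
39% solution: 5×625.00 = 3125.00 mL
= ratio 14:5; 8750.00 mL and 3125.00 mL

ratio 14:5; 8750.00 mL and 3125.00 mL


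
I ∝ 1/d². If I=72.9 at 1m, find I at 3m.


I₁d₁² = I₂d₂²
I₂ = I₁ × (d₁/d₂)²
= 72.9 × (1/3)²
= 72.9 × 1/9
= 72.9/9
= 8.1000

8.1000


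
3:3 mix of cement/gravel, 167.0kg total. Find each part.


Total parts = 3 + 3 = 6
cement: 167.0 × 3/6 = 83.5kg
gravel: 167.0 × 3/6 = 83.5kg
= 83.5kg and 83.5kg

83.5kg and 83.5kg


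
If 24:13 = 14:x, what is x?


Cross multiply: 24 × x = 13 × 14
24x = 182
x = 182 / 24
= 7.58

7.58


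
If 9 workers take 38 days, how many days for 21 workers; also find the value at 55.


Inverse proportion: x × y = constant
k = 9 × 38 = 342
At x=21: k/21 = 16.29
At x=55: k/55 = 6.22
= 16.29 and 6.22

16.29 and 6.22


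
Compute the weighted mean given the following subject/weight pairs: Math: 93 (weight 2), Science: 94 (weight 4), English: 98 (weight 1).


Numerator = 93×2 + 94×4 + 98×1
= 186 + 376 + 98
= 660
Total weight = 7
Weighted avg = 660/7
= 94.29

94.29


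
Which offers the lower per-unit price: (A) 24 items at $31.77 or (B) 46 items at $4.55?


Deal A: $31.77/24 = $1.3238/unit
Deal B: $4.55/46 = $0.0989/unit
B is cheaper per unit
= Deal B

Deal B


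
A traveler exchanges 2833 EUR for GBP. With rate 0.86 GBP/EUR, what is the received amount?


Amount × rate = 2833 × 0.86
= 2436.38 GBP

2436.38 GBP


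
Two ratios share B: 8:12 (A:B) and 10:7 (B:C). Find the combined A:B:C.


Match B: multiply A:B by 10 → 80:120
Multiply B:C by 12 → 120:84
Combined: 80:120:84
GCD = 4
= 20:30:21

20:30:21


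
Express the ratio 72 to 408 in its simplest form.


GCD(72, 408) = 24
72/24 : 408/24
= 3:17

3:17


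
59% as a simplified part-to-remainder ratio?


59% means 59 parts out of 100; remainder = 41
Part : remainder = 59:41
GCD = 1
= 59:41

59:41


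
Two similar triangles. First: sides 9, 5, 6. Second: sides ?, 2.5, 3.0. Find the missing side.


Scale factor = 2.5/5 = 0.5
Missing side = 9 × 0.5
= 4.5

4.5


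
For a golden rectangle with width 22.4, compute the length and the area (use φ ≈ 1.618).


φ = (1 + √5) / 2 ≈ 1.618
Length = width × φ = 22.4 × 1.618 = 36.2432
≈ 36.24
Area = width × length = 22.4 × 36.2432 = 811.84768 ≈ 811.85
= Length: 36.24, Area: 811.85

Length: 36.24, Area: 811.85
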